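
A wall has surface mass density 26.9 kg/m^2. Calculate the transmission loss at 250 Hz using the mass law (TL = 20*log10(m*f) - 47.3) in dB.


Given values:
  m = 26.9 kg/m^2, f = 250 Hz
Formula: TL = 20 * log10(m * f) - 47.3
Compute m * f = 26.9 * 250 = 6725.0
Compute log10(6725.0) = 3.827692
Compute 20 * 3.827692 = 76.5538
TL = 76.5538 - 47.3 = 29.25

29.25 dB


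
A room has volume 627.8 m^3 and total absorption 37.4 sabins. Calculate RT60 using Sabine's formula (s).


Given values:
  V = 627.8 m^3
  A = 37.4 sabins
Formula: RT60 = 0.161 * V / A
Numerator: 0.161 * 627.8 = 101.0758
RT60 = 101.0758 / 37.4 = 2.703

2.703 s


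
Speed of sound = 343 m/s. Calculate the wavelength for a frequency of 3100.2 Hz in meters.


Given values:
  c = 343 m/s, f = 3100.2 Hz
Formula: lambda = c / f
lambda = 343 / 3100.2
lambda = 0.1106

0.1106 m


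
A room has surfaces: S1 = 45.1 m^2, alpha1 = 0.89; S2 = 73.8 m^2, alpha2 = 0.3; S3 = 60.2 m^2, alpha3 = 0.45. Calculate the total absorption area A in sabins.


Given surfaces:
  Surface 1: 45.1 * 0.89 = 40.139
  Surface 2: 73.8 * 0.3 = 22.14
  Surface 3: 60.2 * 0.45 = 27.09
Formula: A = sum(Si * alpha_i)
A = 40.139 + 22.14 + 27.09
A = 89.37

89.37 sabins


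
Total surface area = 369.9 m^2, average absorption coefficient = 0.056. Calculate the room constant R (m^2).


Given values:
  S = 369.9 m^2, alpha = 0.056
Formula: R = S * alpha / (1 - alpha)
Numerator: 369.9 * 0.056 = 20.7144
Denominator: 1 - 0.056 = 0.944
R = 20.7144 / 0.944 = 21.94

21.94 m^2


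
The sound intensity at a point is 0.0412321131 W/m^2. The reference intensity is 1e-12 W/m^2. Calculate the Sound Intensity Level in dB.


Given values:
  I = 0.0412321131 W/m^2
  I_ref = 1e-12 W/m^2
Formula: SIL = 10 * log10(I / I_ref)
Compute ratio: I / I_ref = 41232113100
Compute log10: log10(41232113100) = 10.615236
Multiply: SIL = 10 * 10.615236 = 106.15

106.15 dB


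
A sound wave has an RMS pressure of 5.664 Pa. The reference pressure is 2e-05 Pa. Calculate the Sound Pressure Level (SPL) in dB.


Given values:
  p = 5.664 Pa
  p_ref = 2e-05 Pa
Formula: SPL = 20 * log10(p / p_ref)
Compute ratio: p / p_ref = 5.664 / 2e-05 = 283200
Compute log10: log10(283200) = 5.452093
Multiply: SPL = 20 * 5.452093 = 109.04

109.04 dB


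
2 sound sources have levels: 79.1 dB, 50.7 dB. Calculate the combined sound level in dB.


Formula: L_total = 10 * log10( sum(10^(Li/10)) )
  Source 1: 10^(79.1/10) = 81283051.6164
  Source 2: 10^(50.7/10) = 117489.7555
Sum of linear values = 81400541.3719
L_total = 10 * log10(81400541.3719) = 79.11

79.11 dB


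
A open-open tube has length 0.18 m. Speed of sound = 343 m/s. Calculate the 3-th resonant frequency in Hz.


Given values:
  Tube type: open-open, L = 0.18 m, c = 343 m/s, n = 3
Formula: f_n = n * c / (2 * L)
Compute 2 * L = 2 * 0.18 = 0.36
f = 3 * 343 / 0.36
f = 2858.33

2858.33 Hz


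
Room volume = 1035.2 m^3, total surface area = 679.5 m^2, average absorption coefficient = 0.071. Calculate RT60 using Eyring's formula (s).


Given values:
  V = 1035.2 m^3, S = 679.5 m^2, alpha = 0.071
Formula: RT60 = 0.161 * V / (-S * ln(1 - alpha))
Compute ln(1 - 0.071) = ln(0.929) = -0.073647
Denominator: -679.5 * -0.073647 = 50.0431
Numerator: 0.161 * 1035.2 = 166.6672
RT60 = 166.6672 / 50.0431 = 3.33

3.33 s


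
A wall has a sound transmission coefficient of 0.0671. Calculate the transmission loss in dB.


Given values:
  tau = 0.0671
Formula: TL = 10 * log10(1 / tau)
Compute 1 / tau = 1 / 0.0671 = 14.9031
Compute log10(14.9031) = 1.173277
TL = 10 * 1.173277 = 11.73

11.73 dB


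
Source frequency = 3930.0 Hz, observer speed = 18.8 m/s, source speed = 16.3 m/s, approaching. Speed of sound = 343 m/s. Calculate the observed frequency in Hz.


Given values:
  f_s = 3930.0 Hz, v_o = 18.8 m/s, v_s = 16.3 m/s
  Direction: approaching
Formula: f_o = f_s * (c + v_o) / (c - v_s)
Numerator: c + v_o = 343 + 18.8 = 361.8
Denominator: c - v_s = 343 - 16.3 = 326.7
f_o = 3930.0 * 361.8 / 326.7 = 4352.23

4352.23 Hz


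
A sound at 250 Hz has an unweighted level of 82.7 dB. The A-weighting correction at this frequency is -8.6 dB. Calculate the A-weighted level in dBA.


Given values:
  SPL = 82.7 dB
  A-weighting at 250 Hz = -8.6 dB
Formula: L_A = SPL + A_weight
L_A = 82.7 + (-8.6)
L_A = 74.1

74.1 dBA


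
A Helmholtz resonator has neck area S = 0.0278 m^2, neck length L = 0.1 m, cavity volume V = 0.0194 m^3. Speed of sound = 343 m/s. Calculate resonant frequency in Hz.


Given values:
  S = 0.0278 m^2, L = 0.1 m, V = 0.0194 m^3, c = 343 m/s
Formula: f = (c / (2*pi)) * sqrt(S / (V * L))
Compute V * L = 0.0194 * 0.1 = 0.00194
Compute S / (V * L) = 0.0278 / 0.00194 = 14.3299
Compute sqrt(14.3299) = 3.785485
Compute c / (2*pi) = 343 / 6.283185 = 54.590148
f = 54.590148 * 3.785485 = 206.65

206.65 Hz


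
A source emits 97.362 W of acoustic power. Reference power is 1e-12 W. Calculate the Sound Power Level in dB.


Given values:
  W = 97.362 W
  W_ref = 1e-12 W
Formula: SWL = 10 * log10(W / W_ref)
Compute ratio: W / W_ref = 97362000000000
Compute log10: log10(97362000000000) = 13.988389
Multiply: SWL = 10 * 13.988389 = 139.88

139.88 dB


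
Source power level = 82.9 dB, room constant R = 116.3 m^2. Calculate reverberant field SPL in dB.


Given values:
  Lw = 82.9 dB, R = 116.3 m^2
Formula: SPL = Lw + 10 * log10(4 / R)
Compute 4 / R = 4 / 116.3 = 0.034394
Compute 10 * log10(0.034394) = -14.6352
SPL = 82.9 + (-14.6352) = 68.26

68.26 dB


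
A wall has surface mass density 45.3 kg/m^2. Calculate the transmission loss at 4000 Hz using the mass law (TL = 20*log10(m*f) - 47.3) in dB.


Given values:
  m = 45.3 kg/m^2, f = 4000 Hz
Formula: TL = 20 * log10(m * f) - 47.3
Compute m * f = 45.3 * 4000 = 181200.0
Compute log10(181200.0) = 5.258158
Compute 20 * 5.258158 = 105.1632
TL = 105.1632 - 47.3 = 57.86

57.86 dB


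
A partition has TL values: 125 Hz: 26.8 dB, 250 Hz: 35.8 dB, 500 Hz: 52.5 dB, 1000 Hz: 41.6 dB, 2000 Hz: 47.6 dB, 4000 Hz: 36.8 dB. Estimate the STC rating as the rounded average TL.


Given TL values at each frequency:
  125 Hz: 26.8 dB
  250 Hz: 35.8 dB
  500 Hz: 52.5 dB
  1000 Hz: 41.6 dB
  2000 Hz: 47.6 dB
  4000 Hz: 36.8 dB
Formula: STC ~ round(average of TL values)
Sum = 26.8 + 35.8 + 52.5 + 41.6 + 47.6 + 36.8 = 241.1
Average = 241.1 / 6 = 40.18
Rounded: 40

40


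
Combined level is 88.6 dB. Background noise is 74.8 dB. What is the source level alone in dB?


Given values:
  L_total = 88.6 dB, L_bg = 74.8 dB
Formula: L_source = 10 * log10(10^(L_total/10) - 10^(L_bg/10))
Convert to linear:
  10^(88.6/10) = 724435960.075
  10^(74.8/10) = 30199517.204
Difference: 724435960.075 - 30199517.204 = 694236442.871
L_source = 10 * log10(694236442.871) = 88.42

88.42 dB


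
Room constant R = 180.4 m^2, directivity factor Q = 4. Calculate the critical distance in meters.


Given values:
  R = 180.4 m^2, Q = 4
Formula: d_c = 0.141 * sqrt(Q * R)
Compute Q * R = 4 * 180.4 = 721.6
Compute sqrt(721.6) = 26.8626
d_c = 0.141 * 26.8626 = 3.788

3.788 m


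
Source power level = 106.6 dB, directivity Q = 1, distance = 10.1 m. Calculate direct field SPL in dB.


Given values:
  Lw = 106.6 dB, Q = 1, r = 10.1 m
Formula: SPL = Lw + 10 * log10(Q / (4 * pi * r^2))
Compute 4 * pi * r^2 = 4 * pi * 10.1^2 = 1281.8955
Compute Q / denom = 1 / 1281.8955 = 0.00078009
Compute 10 * log10(0.00078009) = -31.0786
SPL = 106.6 + (-31.0786) = 75.52

75.52 dB


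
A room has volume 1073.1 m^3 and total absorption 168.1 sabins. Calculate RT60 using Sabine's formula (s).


Given values:
  V = 1073.1 m^3
  A = 168.1 sabins
Formula: RT60 = 0.161 * V / A
Numerator: 0.161 * 1073.1 = 172.7691
RT60 = 172.7691 / 168.1 = 1.028

1.028 s


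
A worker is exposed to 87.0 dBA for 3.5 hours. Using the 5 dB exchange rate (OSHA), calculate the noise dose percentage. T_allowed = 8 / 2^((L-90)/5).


Given values:
  L = 87.0 dBA, T = 3.5 hours
Formula: T_allowed = 8 / 2^((L - 90) / 5)
Compute exponent: (87.0 - 90) / 5 = -0.6
Compute 2^(-0.6) = 0.659754
T_allowed = 8 / 0.659754 = 12.125732 hours
Dose = (T / T_allowed) * 100
Dose = (3.5 / 12.125732) * 100 = 28.86

28.86 %


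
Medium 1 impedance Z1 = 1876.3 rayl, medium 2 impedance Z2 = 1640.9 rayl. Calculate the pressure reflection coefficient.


Given values:
  Z1 = 1876.3 rayl, Z2 = 1640.9 rayl
Formula: R = (Z2 - Z1) / (Z2 + Z1)
Numerator: Z2 - Z1 = 1640.9 - 1876.3 = -235.4
Denominator: Z2 + Z1 = 1640.9 + 1876.3 = 3517.2
R = -235.4 / 3517.2 = -0.0669

-0.0669


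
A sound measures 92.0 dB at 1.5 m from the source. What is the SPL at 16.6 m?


Given values:
  SPL1 = 92.0 dB, r1 = 1.5 m, r2 = 16.6 m
Formula: SPL2 = SPL1 - 20 * log10(r2 / r1)
Compute ratio: r2 / r1 = 16.6 / 1.5 = 11.0667
Compute log10: log10(11.0667) = 1.044018
Compute drop: 20 * 1.044018 = 20.8804
SPL2 = 92.0 - 20.8804 = 71.12

71.12 dB


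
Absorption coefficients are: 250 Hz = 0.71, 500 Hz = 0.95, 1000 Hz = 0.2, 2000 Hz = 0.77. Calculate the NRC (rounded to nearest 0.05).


Given values:
  a_250 = 0.71, a_500 = 0.95
  a_1000 = 0.2, a_2000 = 0.77
Formula: NRC = (a250 + a500 + a1000 + a2000) / 4
Sum = 0.71 + 0.95 + 0.2 + 0.77 = 2.63
NRC = 2.63 / 4 = 0.6575
Rounded to nearest 0.05: 0.65

0.65


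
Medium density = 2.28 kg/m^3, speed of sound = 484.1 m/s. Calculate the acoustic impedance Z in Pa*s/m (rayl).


Given values:
  rho = 2.28 kg/m^3
  c = 484.1 m/s
Formula: Z = rho * c
Z = 2.28 * 484.1
Z = 1103.75

1103.75 rayl


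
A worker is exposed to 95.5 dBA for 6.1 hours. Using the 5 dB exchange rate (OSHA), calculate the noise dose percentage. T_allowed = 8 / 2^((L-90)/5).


Given values:
  L = 95.5 dBA, T = 6.1 hours
Formula: T_allowed = 8 / 2^((L - 90) / 5)
Compute exponent: (95.5 - 90) / 5 = 1.1
Compute 2^(1.1) = 2.143547
T_allowed = 8 / 2.143547 = 3.732132 hours
Dose = (T / T_allowed) * 100
Dose = (6.1 / 3.732132) * 100 = 163.45

163.45 %


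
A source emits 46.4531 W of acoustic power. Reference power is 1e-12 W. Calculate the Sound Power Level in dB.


Given values:
  W = 46.4531 W
  W_ref = 1e-12 W
Formula: SWL = 10 * log10(W / W_ref)
Compute ratio: W / W_ref = 46453100000000
Compute log10: log10(46453100000000) = 13.667015
Multiply: SWL = 10 * 13.667015 = 136.67

136.67 dB


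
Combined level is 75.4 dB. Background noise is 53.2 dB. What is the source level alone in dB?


Given values:
  L_total = 75.4 dB, L_bg = 53.2 dB
Formula: L_source = 10 * log10(10^(L_total/10) - 10^(L_bg/10))
Convert to linear:
  10^(75.4/10) = 34673685.0453
  10^(53.2/10) = 208929.6131
Difference: 34673685.0453 - 208929.6131 = 34464755.4322
L_source = 10 * log10(34464755.4322) = 75.37

75.37 dB


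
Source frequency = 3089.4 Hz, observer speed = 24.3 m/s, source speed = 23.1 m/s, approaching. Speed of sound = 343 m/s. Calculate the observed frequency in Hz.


Given values:
  f_s = 3089.4 Hz, v_o = 24.3 m/s, v_s = 23.1 m/s
  Direction: approaching
Formula: f_o = f_s * (c + v_o) / (c - v_s)
Numerator: c + v_o = 343 + 24.3 = 367.3
Denominator: c - v_s = 343 - 23.1 = 319.9
f_o = 3089.4 * 367.3 / 319.9 = 3547.16

3547.16 Hz


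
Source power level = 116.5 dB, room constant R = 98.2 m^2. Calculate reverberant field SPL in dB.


Given values:
  Lw = 116.5 dB, R = 98.2 m^2
Formula: SPL = Lw + 10 * log10(4 / R)
Compute 4 / R = 4 / 98.2 = 0.040733
Compute 10 * log10(0.040733) = -13.9005
SPL = 116.5 + (-13.9005) = 102.6

102.6 dB


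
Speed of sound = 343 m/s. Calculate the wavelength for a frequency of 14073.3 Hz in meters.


Given values:
  c = 343 m/s, f = 14073.3 Hz
Formula: lambda = c / f
lambda = 343 / 14073.3
lambda = 0.0244

0.0244 m


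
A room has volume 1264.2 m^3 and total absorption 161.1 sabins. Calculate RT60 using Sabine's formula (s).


Given values:
  V = 1264.2 m^3
  A = 161.1 sabins
Formula: RT60 = 0.161 * V / A
Numerator: 0.161 * 1264.2 = 203.5362
RT60 = 203.5362 / 161.1 = 1.263

1.263 s


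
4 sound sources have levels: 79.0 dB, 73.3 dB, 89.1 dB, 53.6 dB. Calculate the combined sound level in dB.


Formula: L_total = 10 * log10( sum(10^(Li/10)) )
  Source 1: 10^(79.0/10) = 79432823.4724
  Source 2: 10^(73.3/10) = 21379620.895
  Source 3: 10^(89.1/10) = 812830516.1641
  Source 4: 10^(53.6/10) = 229086.7653
Sum of linear values = 913872047.2968
L_total = 10 * log10(913872047.2968) = 89.61

89.61 dB


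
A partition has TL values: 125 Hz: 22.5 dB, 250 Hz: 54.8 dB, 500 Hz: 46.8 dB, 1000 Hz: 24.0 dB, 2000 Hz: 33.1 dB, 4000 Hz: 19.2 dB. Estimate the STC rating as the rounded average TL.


Given TL values at each frequency:
  125 Hz: 22.5 dB
  250 Hz: 54.8 dB
  500 Hz: 46.8 dB
  1000 Hz: 24.0 dB
  2000 Hz: 33.1 dB
  4000 Hz: 19.2 dB
Formula: STC ~ round(average of TL values)
Sum = 22.5 + 54.8 + 46.8 + 24.0 + 33.1 + 19.2 = 200.4
Average = 200.4 / 6 = 33.4
Rounded: 33

33


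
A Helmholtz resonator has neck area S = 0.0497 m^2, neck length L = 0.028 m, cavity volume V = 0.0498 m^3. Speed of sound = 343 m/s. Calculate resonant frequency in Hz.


Given values:
  S = 0.0497 m^2, L = 0.028 m, V = 0.0498 m^3, c = 343 m/s
Formula: f = (c / (2*pi)) * sqrt(S / (V * L))
Compute V * L = 0.0498 * 0.028 = 0.0013944
Compute S / (V * L) = 0.0497 / 0.0013944 = 35.6426
Compute sqrt(35.6426) = 5.970142
Compute c / (2*pi) = 343 / 6.283185 = 54.590148
f = 54.590148 * 5.970142 = 325.91

325.91 Hz


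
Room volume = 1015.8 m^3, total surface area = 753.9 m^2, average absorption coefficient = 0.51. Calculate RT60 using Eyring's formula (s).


Given values:
  V = 1015.8 m^3, S = 753.9 m^2, alpha = 0.51
Formula: RT60 = 0.161 * V / (-S * ln(1 - alpha))
Compute ln(1 - 0.51) = ln(0.49) = -0.71335
Denominator: -753.9 * -0.71335 = 537.7946
Numerator: 0.161 * 1015.8 = 163.5438
RT60 = 163.5438 / 537.7946 = 0.304

0.304 s


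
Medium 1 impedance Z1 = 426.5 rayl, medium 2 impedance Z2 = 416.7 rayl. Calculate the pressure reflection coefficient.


Given values:
  Z1 = 426.5 rayl, Z2 = 416.7 rayl
Formula: R = (Z2 - Z1) / (Z2 + Z1)
Numerator: Z2 - Z1 = 416.7 - 426.5 = -9.8
Denominator: Z2 + Z1 = 416.7 + 426.5 = 843.2
R = -9.8 / 843.2 = -0.0116

-0.0116


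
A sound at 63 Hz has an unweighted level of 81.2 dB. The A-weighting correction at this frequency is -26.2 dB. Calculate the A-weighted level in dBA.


Given values:
  SPL = 81.2 dB
  A-weighting at 63 Hz = -26.2 dB
Formula: L_A = SPL + A_weight
L_A = 81.2 + (-26.2)
L_A = 55.0

55.0 dBA


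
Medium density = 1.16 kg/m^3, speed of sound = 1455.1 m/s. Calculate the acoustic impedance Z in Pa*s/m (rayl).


Given values:
  rho = 1.16 kg/m^3
  c = 1455.1 m/s
Formula: Z = rho * c
Z = 1.16 * 1455.1
Z = 1687.92

1687.92 rayl


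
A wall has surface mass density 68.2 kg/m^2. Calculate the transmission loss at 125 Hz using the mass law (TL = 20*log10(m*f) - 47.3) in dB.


Given values:
  m = 68.2 kg/m^2, f = 125 Hz
Formula: TL = 20 * log10(m * f) - 47.3
Compute m * f = 68.2 * 125 = 8525.0
Compute log10(8525.0) = 3.930694
Compute 20 * 3.930694 = 78.6139
TL = 78.6139 - 47.3 = 31.31

31.31 dB


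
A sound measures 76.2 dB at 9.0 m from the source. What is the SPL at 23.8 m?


Given values:
  SPL1 = 76.2 dB, r1 = 9.0 m, r2 = 23.8 m
Formula: SPL2 = SPL1 - 20 * log10(r2 / r1)
Compute ratio: r2 / r1 = 23.8 / 9.0 = 2.6444
Compute log10: log10(2.6444) = 0.422327
Compute drop: 20 * 0.422327 = 8.4465
SPL2 = 76.2 - 8.4465 = 67.75

67.75 dB


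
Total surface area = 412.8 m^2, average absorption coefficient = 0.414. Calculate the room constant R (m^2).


Given values:
  S = 412.8 m^2, alpha = 0.414
Formula: R = S * alpha / (1 - alpha)
Numerator: 412.8 * 0.414 = 170.8992
Denominator: 1 - 0.414 = 0.586
R = 170.8992 / 0.586 = 291.64

291.64 m^2


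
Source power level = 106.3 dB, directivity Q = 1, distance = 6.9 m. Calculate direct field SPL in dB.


Given values:
  Lw = 106.3 dB, Q = 1, r = 6.9 m
Formula: SPL = Lw + 10 * log10(Q / (4 * pi * r^2))
Compute 4 * pi * r^2 = 4 * pi * 6.9^2 = 598.2849
Compute Q / denom = 1 / 598.2849 = 0.00167144
Compute 10 * log10(0.00167144) = -27.7691
SPL = 106.3 + (-27.7691) = 78.53

78.53 dB


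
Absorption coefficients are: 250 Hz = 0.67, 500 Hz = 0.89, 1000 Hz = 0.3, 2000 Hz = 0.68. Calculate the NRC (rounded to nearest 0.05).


Given values:
  a_250 = 0.67, a_500 = 0.89
  a_1000 = 0.3, a_2000 = 0.68
Formula: NRC = (a250 + a500 + a1000 + a2000) / 4
Sum = 0.67 + 0.89 + 0.3 + 0.68 = 2.54
NRC = 2.54 / 4 = 0.635
Rounded to nearest 0.05: 0.65

0.65


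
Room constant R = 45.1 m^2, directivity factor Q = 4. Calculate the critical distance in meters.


Given values:
  R = 45.1 m^2, Q = 4
Formula: d_c = 0.141 * sqrt(Q * R)
Compute Q * R = 4 * 45.1 = 180.4
Compute sqrt(180.4) = 13.4313
d_c = 0.141 * 13.4313 = 1.894

1.894 m


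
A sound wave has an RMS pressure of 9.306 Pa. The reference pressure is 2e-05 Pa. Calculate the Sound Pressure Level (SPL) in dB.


Given values:
  p = 9.306 Pa
  p_ref = 2e-05 Pa
Formula: SPL = 20 * log10(p / p_ref)
Compute ratio: p / p_ref = 9.306 / 2e-05 = 465300
Compute log10: log10(465300) = 5.667733
Multiply: SPL = 20 * 5.667733 = 113.35

113.35 dB


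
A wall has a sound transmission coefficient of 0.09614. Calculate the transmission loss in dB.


Given values:
  tau = 0.09614
Formula: TL = 10 * log10(1 / tau)
Compute 1 / tau = 1 / 0.09614 = 10.4015
Compute log10(10.4015) = 1.017096
TL = 10 * 1.017096 = 10.17

10.17 dB


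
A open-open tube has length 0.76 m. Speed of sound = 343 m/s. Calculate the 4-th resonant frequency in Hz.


Given values:
  Tube type: open-open, L = 0.76 m, c = 343 m/s, n = 4
Formula: f_n = n * c / (2 * L)
Compute 2 * L = 2 * 0.76 = 1.52
f = 4 * 343 / 1.52
f = 902.63

902.63 Hz


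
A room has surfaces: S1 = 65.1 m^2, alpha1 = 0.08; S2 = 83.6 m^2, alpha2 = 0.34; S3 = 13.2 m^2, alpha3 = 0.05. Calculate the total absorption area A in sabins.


Given surfaces:
  Surface 1: 65.1 * 0.08 = 5.208
  Surface 2: 83.6 * 0.34 = 28.424
  Surface 3: 13.2 * 0.05 = 0.66
Formula: A = sum(Si * alpha_i)
A = 5.208 + 28.424 + 0.66
A = 34.29

34.29 sabins


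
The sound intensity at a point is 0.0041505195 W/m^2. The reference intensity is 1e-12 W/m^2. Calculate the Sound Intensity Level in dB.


Given values:
  I = 0.0041505195 W/m^2
  I_ref = 1e-12 W/m^2
Formula: SIL = 10 * log10(I / I_ref)
Compute ratio: I / I_ref = 4150519500
Compute log10: log10(4150519500) = 9.618102
Multiply: SIL = 10 * 9.618102 = 96.18

96.18 dB


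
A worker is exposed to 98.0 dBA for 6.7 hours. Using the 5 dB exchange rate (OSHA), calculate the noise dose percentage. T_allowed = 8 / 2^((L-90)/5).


Given values:
  L = 98.0 dBA, T = 6.7 hours
Formula: T_allowed = 8 / 2^((L - 90) / 5)
Compute exponent: (98.0 - 90) / 5 = 1.6
Compute 2^(1.6) = 3.031433
T_allowed = 8 / 3.031433 = 2.639016 hours
Dose = (T / T_allowed) * 100
Dose = (6.7 / 2.639016) * 100 = 253.88

253.88 %


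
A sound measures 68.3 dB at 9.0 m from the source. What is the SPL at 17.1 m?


Given values:
  SPL1 = 68.3 dB, r1 = 9.0 m, r2 = 17.1 m
Formula: SPL2 = SPL1 - 20 * log10(r2 / r1)
Compute ratio: r2 / r1 = 17.1 / 9.0 = 1.9
Compute log10: log10(1.9) = 0.278754
Compute drop: 20 * 0.278754 = 5.5751
SPL2 = 68.3 - 5.5751 = 62.72

62.72 dB


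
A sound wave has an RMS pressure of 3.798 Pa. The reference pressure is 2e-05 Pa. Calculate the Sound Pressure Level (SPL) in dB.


Given values:
  p = 3.798 Pa
  p_ref = 2e-05 Pa
Formula: SPL = 20 * log10(p / p_ref)
Compute ratio: p / p_ref = 3.798 / 2e-05 = 189900
Compute log10: log10(189900) = 5.278525
Multiply: SPL = 20 * 5.278525 = 105.57

105.57 dB


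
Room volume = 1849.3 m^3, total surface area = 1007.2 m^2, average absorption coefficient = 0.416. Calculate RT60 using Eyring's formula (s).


Given values:
  V = 1849.3 m^3, S = 1007.2 m^2, alpha = 0.416
Formula: RT60 = 0.161 * V / (-S * ln(1 - alpha))
Compute ln(1 - 0.416) = ln(0.584) = -0.537854
Denominator: -1007.2 * -0.537854 = 541.7265
Numerator: 0.161 * 1849.3 = 297.7373
RT60 = 297.7373 / 541.7265 = 0.55

0.55 s


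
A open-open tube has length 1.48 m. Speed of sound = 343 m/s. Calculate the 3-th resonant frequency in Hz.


Given values:
  Tube type: open-open, L = 1.48 m, c = 343 m/s, n = 3
Formula: f_n = n * c / (2 * L)
Compute 2 * L = 2 * 1.48 = 2.96
f = 3 * 343 / 2.96
f = 347.64

347.64 Hz


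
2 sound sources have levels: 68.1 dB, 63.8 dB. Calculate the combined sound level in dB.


Formula: L_total = 10 * log10( sum(10^(Li/10)) )
  Source 1: 10^(68.1/10) = 6456542.2903
  Source 2: 10^(63.8/10) = 2398832.919
Sum of linear values = 8855375.2093
L_total = 10 * log10(8855375.2093) = 69.47

69.47 dB


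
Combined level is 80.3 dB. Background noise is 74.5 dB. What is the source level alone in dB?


Given values:
  L_total = 80.3 dB, L_bg = 74.5 dB
Formula: L_source = 10 * log10(10^(L_total/10) - 10^(L_bg/10))
Convert to linear:
  10^(80.3/10) = 107151930.5238
  10^(74.5/10) = 28183829.3126
Difference: 107151930.5238 - 28183829.3126 = 78968101.2112
L_source = 10 * log10(78968101.2112) = 78.97

78.97 dB


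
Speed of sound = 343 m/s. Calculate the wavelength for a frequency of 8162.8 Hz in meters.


Given values:
  c = 343 m/s, f = 8162.8 Hz
Formula: lambda = c / f
lambda = 343 / 8162.8
lambda = 0.042

0.042 m


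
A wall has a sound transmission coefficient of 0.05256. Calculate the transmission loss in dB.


Given values:
  tau = 0.05256
Formula: TL = 10 * log10(1 / tau)
Compute 1 / tau = 1 / 0.05256 = 19.0259
Compute log10(19.0259) = 1.279345
TL = 10 * 1.279345 = 12.79

12.79 dB


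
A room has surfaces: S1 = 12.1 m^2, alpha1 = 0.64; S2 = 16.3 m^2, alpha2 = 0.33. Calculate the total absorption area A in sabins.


Given surfaces:
  Surface 1: 12.1 * 0.64 = 7.744
  Surface 2: 16.3 * 0.33 = 5.379
Formula: A = sum(Si * alpha_i)
A = 7.744 + 5.379
A = 13.12

13.12 sabins


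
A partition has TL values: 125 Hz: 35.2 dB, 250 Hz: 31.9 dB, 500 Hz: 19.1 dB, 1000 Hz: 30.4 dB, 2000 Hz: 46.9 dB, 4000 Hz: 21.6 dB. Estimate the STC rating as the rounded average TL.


Given TL values at each frequency:
  125 Hz: 35.2 dB
  250 Hz: 31.9 dB
  500 Hz: 19.1 dB
  1000 Hz: 30.4 dB
  2000 Hz: 46.9 dB
  4000 Hz: 21.6 dB
Formula: STC ~ round(average of TL values)
Sum = 35.2 + 31.9 + 19.1 + 30.4 + 46.9 + 21.6 = 185.1
Average = 185.1 / 6 = 30.85
Rounded: 31

31


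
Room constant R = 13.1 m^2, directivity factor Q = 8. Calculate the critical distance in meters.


Given values:
  R = 13.1 m^2, Q = 8
Formula: d_c = 0.141 * sqrt(Q * R)
Compute Q * R = 8 * 13.1 = 104.8
Compute sqrt(104.8) = 10.2372
d_c = 0.141 * 10.2372 = 1.443

1.443 m


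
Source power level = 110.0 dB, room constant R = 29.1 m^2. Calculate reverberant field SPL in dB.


Given values:
  Lw = 110.0 dB, R = 29.1 m^2
Formula: SPL = Lw + 10 * log10(4 / R)
Compute 4 / R = 4 / 29.1 = 0.137457
Compute 10 * log10(0.137457) = -8.6183
SPL = 110.0 + (-8.6183) = 101.38

101.38 dB


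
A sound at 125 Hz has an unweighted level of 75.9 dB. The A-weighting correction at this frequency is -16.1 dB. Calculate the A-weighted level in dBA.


Given values:
  SPL = 75.9 dB
  A-weighting at 125 Hz = -16.1 dB
Formula: L_A = SPL + A_weight
L_A = 75.9 + (-16.1)
L_A = 59.8

59.8 dBA


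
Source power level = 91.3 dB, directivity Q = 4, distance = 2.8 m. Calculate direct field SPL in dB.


Given values:
  Lw = 91.3 dB, Q = 4, r = 2.8 m
Formula: SPL = Lw + 10 * log10(Q / (4 * pi * r^2))
Compute 4 * pi * r^2 = 4 * pi * 2.8^2 = 98.5203
Compute Q / denom = 4 / 98.5203 = 0.04060077
Compute 10 * log10(0.04060077) = -13.9147
SPL = 91.3 + (-13.9147) = 77.39

77.39 dB


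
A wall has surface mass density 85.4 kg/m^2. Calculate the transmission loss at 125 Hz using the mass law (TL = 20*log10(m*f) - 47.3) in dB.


Given values:
  m = 85.4 kg/m^2, f = 125 Hz
Formula: TL = 20 * log10(m * f) - 47.3
Compute m * f = 85.4 * 125 = 10675.0
Compute log10(10675.0) = 4.028368
Compute 20 * 4.028368 = 80.5674
TL = 80.5674 - 47.3 = 33.27

33.27 dB


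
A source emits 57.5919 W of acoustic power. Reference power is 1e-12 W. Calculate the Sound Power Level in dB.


Given values:
  W = 57.5919 W
  W_ref = 1e-12 W
Formula: SWL = 10 * log10(W / W_ref)
Compute ratio: W / W_ref = 57591900000000
Compute log10: log10(57591900000000) = 13.760361
Multiply: SWL = 10 * 13.760361 = 137.6

137.6 dB


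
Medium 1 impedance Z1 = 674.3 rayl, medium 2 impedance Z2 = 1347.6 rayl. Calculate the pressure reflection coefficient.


Given values:
  Z1 = 674.3 rayl, Z2 = 1347.6 rayl
Formula: R = (Z2 - Z1) / (Z2 + Z1)
Numerator: Z2 - Z1 = 1347.6 - 674.3 = 673.3
Denominator: Z2 + Z1 = 1347.6 + 674.3 = 2021.9
R = 673.3 / 2021.9 = 0.333

0.333


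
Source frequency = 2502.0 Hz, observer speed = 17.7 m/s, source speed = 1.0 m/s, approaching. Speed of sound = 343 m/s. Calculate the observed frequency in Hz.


Given values:
  f_s = 2502.0 Hz, v_o = 17.7 m/s, v_s = 1.0 m/s
  Direction: approaching
Formula: f_o = f_s * (c + v_o) / (c - v_s)
Numerator: c + v_o = 343 + 17.7 = 360.7
Denominator: c - v_s = 343 - 1.0 = 342.0
f_o = 2502.0 * 360.7 / 342.0 = 2638.81

2638.81 Hz


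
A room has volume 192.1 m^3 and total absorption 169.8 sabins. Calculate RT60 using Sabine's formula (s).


Given values:
  V = 192.1 m^3
  A = 169.8 sabins
Formula: RT60 = 0.161 * V / A
Numerator: 0.161 * 192.1 = 30.9281
RT60 = 30.9281 / 169.8 = 0.182

0.182 s


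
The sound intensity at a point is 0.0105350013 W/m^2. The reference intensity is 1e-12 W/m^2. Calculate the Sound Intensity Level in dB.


Given values:
  I = 0.0105350013 W/m^2
  I_ref = 1e-12 W/m^2
Formula: SIL = 10 * log10(I / I_ref)
Compute ratio: I / I_ref = 10535001300
Compute log10: log10(10535001300) = 10.022635
Multiply: SIL = 10 * 10.022635 = 100.23

100.23 dB


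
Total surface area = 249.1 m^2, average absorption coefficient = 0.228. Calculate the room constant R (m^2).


Given values:
  S = 249.1 m^2, alpha = 0.228
Formula: R = S * alpha / (1 - alpha)
Numerator: 249.1 * 0.228 = 56.7948
Denominator: 1 - 0.228 = 0.772
R = 56.7948 / 0.772 = 73.57

73.57 m^2


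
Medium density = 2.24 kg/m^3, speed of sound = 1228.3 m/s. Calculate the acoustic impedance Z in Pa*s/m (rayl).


Given values:
  rho = 2.24 kg/m^3
  c = 1228.3 m/s
Formula: Z = rho * c
Z = 2.24 * 1228.3
Z = 2751.39

2751.39 rayl


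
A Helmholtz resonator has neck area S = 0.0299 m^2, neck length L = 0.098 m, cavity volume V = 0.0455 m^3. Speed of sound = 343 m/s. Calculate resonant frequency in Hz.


Given values:
  S = 0.0299 m^2, L = 0.098 m, V = 0.0455 m^3, c = 343 m/s
Formula: f = (c / (2*pi)) * sqrt(S / (V * L))
Compute V * L = 0.0455 * 0.098 = 0.004459
Compute S / (V * L) = 0.0299 / 0.004459 = 6.7055
Compute sqrt(6.7055) = 2.589498
Compute c / (2*pi) = 343 / 6.283185 = 54.590148
f = 54.590148 * 2.589498 = 141.36

141.36 Hz


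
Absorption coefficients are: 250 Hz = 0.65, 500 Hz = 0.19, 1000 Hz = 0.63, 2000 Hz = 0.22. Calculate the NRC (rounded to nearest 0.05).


Given values:
  a_250 = 0.65, a_500 = 0.19
  a_1000 = 0.63, a_2000 = 0.22
Formula: NRC = (a250 + a500 + a1000 + a2000) / 4
Sum = 0.65 + 0.19 + 0.63 + 0.22 = 1.69
NRC = 1.69 / 4 = 0.4225
Rounded to nearest 0.05: 0.4

0.4


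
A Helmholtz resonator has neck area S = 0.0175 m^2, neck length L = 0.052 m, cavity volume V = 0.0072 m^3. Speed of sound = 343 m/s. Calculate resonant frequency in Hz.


Given values:
  S = 0.0175 m^2, L = 0.052 m, V = 0.0072 m^3, c = 343 m/s
Formula: f = (c / (2*pi)) * sqrt(S / (V * L))
Compute V * L = 0.0072 * 0.052 = 0.0003744
Compute S / (V * L) = 0.0175 / 0.0003744 = 46.7415
Compute sqrt(46.7415) = 6.836776
Compute c / (2*pi) = 343 / 6.283185 = 54.590148
f = 54.590148 * 6.836776 = 373.22

373.22 Hz


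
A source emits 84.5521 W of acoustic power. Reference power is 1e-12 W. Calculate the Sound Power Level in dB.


Given values:
  W = 84.5521 W
  W_ref = 1e-12 W
Formula: SWL = 10 * log10(W / W_ref)
Compute ratio: W / W_ref = 84552100000000
Compute log10: log10(84552100000000) = 13.927124
Multiply: SWL = 10 * 13.927124 = 139.27

139.27 dB


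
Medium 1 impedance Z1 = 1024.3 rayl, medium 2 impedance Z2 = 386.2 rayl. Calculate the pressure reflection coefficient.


Given values:
  Z1 = 1024.3 rayl, Z2 = 386.2 rayl
Formula: R = (Z2 - Z1) / (Z2 + Z1)
Numerator: Z2 - Z1 = 386.2 - 1024.3 = -638.1
Denominator: Z2 + Z1 = 386.2 + 1024.3 = 1410.5
R = -638.1 / 1410.5 = -0.4524

-0.4524


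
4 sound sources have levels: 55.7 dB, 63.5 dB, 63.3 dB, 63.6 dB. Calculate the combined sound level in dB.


Formula: L_total = 10 * log10( sum(10^(Li/10)) )
  Source 1: 10^(55.7/10) = 371535.2291
  Source 2: 10^(63.5/10) = 2238721.1386
  Source 3: 10^(63.3/10) = 2137962.0895
  Source 4: 10^(63.6/10) = 2290867.6528
Sum of linear values = 7039086.11
L_total = 10 * log10(7039086.11) = 68.48

68.48 dB


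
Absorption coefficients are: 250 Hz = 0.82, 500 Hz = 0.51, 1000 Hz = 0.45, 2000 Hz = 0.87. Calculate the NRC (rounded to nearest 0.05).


Given values:
  a_250 = 0.82, a_500 = 0.51
  a_1000 = 0.45, a_2000 = 0.87
Formula: NRC = (a250 + a500 + a1000 + a2000) / 4
Sum = 0.82 + 0.51 + 0.45 + 0.87 = 2.65
NRC = 2.65 / 4 = 0.6625
Rounded to nearest 0.05: 0.65

0.65


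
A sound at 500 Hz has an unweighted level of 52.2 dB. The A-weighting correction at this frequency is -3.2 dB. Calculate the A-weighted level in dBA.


Given values:
  SPL = 52.2 dB
  A-weighting at 500 Hz = -3.2 dB
Formula: L_A = SPL + A_weight
L_A = 52.2 + (-3.2)
L_A = 49.0

49.0 dBA


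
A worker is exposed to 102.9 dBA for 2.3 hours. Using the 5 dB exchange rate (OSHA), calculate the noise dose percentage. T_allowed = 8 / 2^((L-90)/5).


Given values:
  L = 102.9 dBA, T = 2.3 hours
Formula: T_allowed = 8 / 2^((L - 90) / 5)
Compute exponent: (102.9 - 90) / 5 = 2.58
Compute 2^(2.58) = 5.979397
T_allowed = 8 / 5.979397 = 1.337928 hours
Dose = (T / T_allowed) * 100
Dose = (2.3 / 1.337928) * 100 = 171.91

171.91 %


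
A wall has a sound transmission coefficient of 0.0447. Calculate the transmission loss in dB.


Given values:
  tau = 0.0447
Formula: TL = 10 * log10(1 / tau)
Compute 1 / tau = 1 / 0.0447 = 22.3714
Compute log10(22.3714) = 1.349693
TL = 10 * 1.349693 = 13.5

13.5 dB


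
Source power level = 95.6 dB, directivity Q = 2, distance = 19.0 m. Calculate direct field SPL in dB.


Given values:
  Lw = 95.6 dB, Q = 2, r = 19.0 m
Formula: SPL = Lw + 10 * log10(Q / (4 * pi * r^2))
Compute 4 * pi * r^2 = 4 * pi * 19.0^2 = 4536.4598
Compute Q / denom = 2 / 4536.4598 = 0.00044087
Compute 10 * log10(0.00044087) = -33.5569
SPL = 95.6 + (-33.5569) = 62.04

62.04 dB


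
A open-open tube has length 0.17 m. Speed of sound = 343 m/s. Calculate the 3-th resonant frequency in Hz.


Given values:
  Tube type: open-open, L = 0.17 m, c = 343 m/s, n = 3
Formula: f_n = n * c / (2 * L)
Compute 2 * L = 2 * 0.17 = 0.34
f = 3 * 343 / 0.34
f = 3026.47

3026.47 Hz


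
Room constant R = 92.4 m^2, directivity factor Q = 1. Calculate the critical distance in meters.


Given values:
  R = 92.4 m^2, Q = 1
Formula: d_c = 0.141 * sqrt(Q * R)
Compute Q * R = 1 * 92.4 = 92.4
Compute sqrt(92.4) = 9.6125
d_c = 0.141 * 9.6125 = 1.355

1.355 m


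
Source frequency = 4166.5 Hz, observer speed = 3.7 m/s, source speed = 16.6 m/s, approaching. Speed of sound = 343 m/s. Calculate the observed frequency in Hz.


Given values:
  f_s = 4166.5 Hz, v_o = 3.7 m/s, v_s = 16.6 m/s
  Direction: approaching
Formula: f_o = f_s * (c + v_o) / (c - v_s)
Numerator: c + v_o = 343 + 3.7 = 346.7
Denominator: c - v_s = 343 - 16.6 = 326.4
f_o = 4166.5 * 346.7 / 326.4 = 4425.63

4425.63 Hz


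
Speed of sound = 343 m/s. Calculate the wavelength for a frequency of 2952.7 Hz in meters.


Given values:
  c = 343 m/s, f = 2952.7 Hz
Formula: lambda = c / f
lambda = 343 / 2952.7
lambda = 0.1162

0.1162 m


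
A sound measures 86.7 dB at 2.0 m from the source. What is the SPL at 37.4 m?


Given values:
  SPL1 = 86.7 dB, r1 = 2.0 m, r2 = 37.4 m
Formula: SPL2 = SPL1 - 20 * log10(r2 / r1)
Compute ratio: r2 / r1 = 37.4 / 2.0 = 18.7
Compute log10: log10(18.7) = 1.271842
Compute drop: 20 * 1.271842 = 25.4368
SPL2 = 86.7 - 25.4368 = 61.26

61.26 dB


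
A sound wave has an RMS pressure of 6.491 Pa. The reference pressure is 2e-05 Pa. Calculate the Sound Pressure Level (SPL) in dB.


Given values:
  p = 6.491 Pa
  p_ref = 2e-05 Pa
Formula: SPL = 20 * log10(p / p_ref)
Compute ratio: p / p_ref = 6.491 / 2e-05 = 324550
Compute log10: log10(324550) = 5.511282
Multiply: SPL = 20 * 5.511282 = 110.23

110.23 dB


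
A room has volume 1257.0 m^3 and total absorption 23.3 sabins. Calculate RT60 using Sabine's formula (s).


Given values:
  V = 1257.0 m^3
  A = 23.3 sabins
Formula: RT60 = 0.161 * V / A
Numerator: 0.161 * 1257.0 = 202.377
RT60 = 202.377 / 23.3 = 8.686

8.686 s


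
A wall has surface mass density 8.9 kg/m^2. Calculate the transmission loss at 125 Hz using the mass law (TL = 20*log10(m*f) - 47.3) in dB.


Given values:
  m = 8.9 kg/m^2, f = 125 Hz
Formula: TL = 20 * log10(m * f) - 47.3
Compute m * f = 8.9 * 125 = 1112.5
Compute log10(1112.5) = 3.0463
Compute 20 * 3.0463 = 60.926
TL = 60.926 - 47.3 = 13.63

13.63 dB


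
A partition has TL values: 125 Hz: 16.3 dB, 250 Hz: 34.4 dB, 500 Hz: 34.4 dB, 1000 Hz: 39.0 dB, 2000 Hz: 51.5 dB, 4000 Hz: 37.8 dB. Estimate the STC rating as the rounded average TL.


Given TL values at each frequency:
  125 Hz: 16.3 dB
  250 Hz: 34.4 dB
  500 Hz: 34.4 dB
  1000 Hz: 39.0 dB
  2000 Hz: 51.5 dB
  4000 Hz: 37.8 dB
Formula: STC ~ round(average of TL values)
Sum = 16.3 + 34.4 + 34.4 + 39.0 + 51.5 + 37.8 = 213.4
Average = 213.4 / 6 = 35.57
Rounded: 36

36


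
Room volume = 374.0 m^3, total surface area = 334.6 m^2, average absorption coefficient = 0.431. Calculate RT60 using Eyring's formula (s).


Given values:
  V = 374.0 m^3, S = 334.6 m^2, alpha = 0.431
Formula: RT60 = 0.161 * V / (-S * ln(1 - alpha))
Compute ln(1 - 0.431) = ln(0.569) = -0.563875
Denominator: -334.6 * -0.563875 = 188.6726
Numerator: 0.161 * 374.0 = 60.214
RT60 = 60.214 / 188.6726 = 0.319

0.319 s


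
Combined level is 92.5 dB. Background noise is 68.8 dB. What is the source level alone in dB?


Given values:
  L_total = 92.5 dB, L_bg = 68.8 dB
Formula: L_source = 10 * log10(10^(L_total/10) - 10^(L_bg/10))
Convert to linear:
  10^(92.5/10) = 1778279410.0389
  10^(68.8/10) = 7585775.7503
Difference: 1778279410.0389 - 7585775.7503 = 1770693634.2886
L_source = 10 * log10(1770693634.2886) = 92.48

92.48 dB


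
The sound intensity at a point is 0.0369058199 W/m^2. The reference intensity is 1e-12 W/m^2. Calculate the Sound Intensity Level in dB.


Given values:
  I = 0.0369058199 W/m^2
  I_ref = 1e-12 W/m^2
Formula: SIL = 10 * log10(I / I_ref)
Compute ratio: I / I_ref = 36905819900
Compute log10: log10(36905819900) = 10.567095
Multiply: SIL = 10 * 10.567095 = 105.67

105.67 dB


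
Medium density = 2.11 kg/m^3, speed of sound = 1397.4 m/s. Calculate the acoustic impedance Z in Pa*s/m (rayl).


Given values:
  rho = 2.11 kg/m^3
  c = 1397.4 m/s
Formula: Z = rho * c
Z = 2.11 * 1397.4
Z = 2948.51

2948.51 rayl


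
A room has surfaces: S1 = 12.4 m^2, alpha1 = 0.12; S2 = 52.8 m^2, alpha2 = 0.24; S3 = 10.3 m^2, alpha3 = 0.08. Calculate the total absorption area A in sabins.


Given surfaces:
  Surface 1: 12.4 * 0.12 = 1.488
  Surface 2: 52.8 * 0.24 = 12.672
  Surface 3: 10.3 * 0.08 = 0.824
Formula: A = sum(Si * alpha_i)
A = 1.488 + 12.672 + 0.824
A = 14.98

14.98 sabins


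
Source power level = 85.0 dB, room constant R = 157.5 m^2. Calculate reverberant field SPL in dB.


Given values:
  Lw = 85.0 dB, R = 157.5 m^2
Formula: SPL = Lw + 10 * log10(4 / R)
Compute 4 / R = 4 / 157.5 = 0.025397
Compute 10 * log10(0.025397) = -15.9522
SPL = 85.0 + (-15.9522) = 69.05

69.05 dB


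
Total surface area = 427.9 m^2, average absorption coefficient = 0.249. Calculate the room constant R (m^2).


Given values:
  S = 427.9 m^2, alpha = 0.249
Formula: R = S * alpha / (1 - alpha)
Numerator: 427.9 * 0.249 = 106.5471
Denominator: 1 - 0.249 = 0.751
R = 106.5471 / 0.751 = 141.87

141.87 m^2


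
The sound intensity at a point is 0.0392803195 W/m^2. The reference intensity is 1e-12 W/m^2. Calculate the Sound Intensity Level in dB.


Given values:
  I = 0.0392803195 W/m^2
  I_ref = 1e-12 W/m^2
Formula: SIL = 10 * log10(I / I_ref)
Compute ratio: I / I_ref = 39280319500
Compute log10: log10(39280319500) = 10.594175
Multiply: SIL = 10 * 10.594175 = 105.94

105.94 dB


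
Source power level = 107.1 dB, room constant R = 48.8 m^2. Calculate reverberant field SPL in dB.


Given values:
  Lw = 107.1 dB, R = 48.8 m^2
Formula: SPL = Lw + 10 * log10(4 / R)
Compute 4 / R = 4 / 48.8 = 0.081967
Compute 10 * log10(0.081967) = -10.8636
SPL = 107.1 + (-10.8636) = 96.24

96.24 dB


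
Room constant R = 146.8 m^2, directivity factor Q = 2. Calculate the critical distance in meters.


Given values:
  R = 146.8 m^2, Q = 2
Formula: d_c = 0.141 * sqrt(Q * R)
Compute Q * R = 2 * 146.8 = 293.6
Compute sqrt(293.6) = 17.1348
d_c = 0.141 * 17.1348 = 2.416

2.416 m


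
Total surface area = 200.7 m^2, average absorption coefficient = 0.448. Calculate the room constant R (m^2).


Given values:
  S = 200.7 m^2, alpha = 0.448
Formula: R = S * alpha / (1 - alpha)
Numerator: 200.7 * 0.448 = 89.9136
Denominator: 1 - 0.448 = 0.552
R = 89.9136 / 0.552 = 162.89

162.89 m^2


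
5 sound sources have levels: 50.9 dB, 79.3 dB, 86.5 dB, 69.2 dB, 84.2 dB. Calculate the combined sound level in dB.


Formula: L_total = 10 * log10( sum(10^(Li/10)) )
  Source 1: 10^(50.9/10) = 123026.8771
  Source 2: 10^(79.3/10) = 85113803.8202
  Source 3: 10^(86.5/10) = 446683592.151
  Source 4: 10^(69.2/10) = 8317637.711
  Source 5: 10^(84.2/10) = 263026799.1895
Sum of linear values = 803264859.7488
L_total = 10 * log10(803264859.7488) = 89.05

89.05 dB


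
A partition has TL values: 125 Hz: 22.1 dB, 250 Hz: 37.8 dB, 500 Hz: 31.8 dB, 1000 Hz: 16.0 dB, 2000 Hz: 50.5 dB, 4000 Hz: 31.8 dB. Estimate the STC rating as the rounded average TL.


Given TL values at each frequency:
  125 Hz: 22.1 dB
  250 Hz: 37.8 dB
  500 Hz: 31.8 dB
  1000 Hz: 16.0 dB
  2000 Hz: 50.5 dB
  4000 Hz: 31.8 dB
Formula: STC ~ round(average of TL values)
Sum = 22.1 + 37.8 + 31.8 + 16.0 + 50.5 + 31.8 = 190.0
Average = 190.0 / 6 = 31.67
Rounded: 32

32


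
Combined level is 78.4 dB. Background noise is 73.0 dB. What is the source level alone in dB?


Given values:
  L_total = 78.4 dB, L_bg = 73.0 dB
Formula: L_source = 10 * log10(10^(L_total/10) - 10^(L_bg/10))
Convert to linear:
  10^(78.4/10) = 69183097.0919
  10^(73.0/10) = 19952623.1497
Difference: 69183097.0919 - 19952623.1497 = 49230473.9422
L_source = 10 * log10(49230473.9422) = 76.92

76.92 dB


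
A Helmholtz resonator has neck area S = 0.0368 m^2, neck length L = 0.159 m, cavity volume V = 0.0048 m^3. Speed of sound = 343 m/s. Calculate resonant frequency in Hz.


Given values:
  S = 0.0368 m^2, L = 0.159 m, V = 0.0048 m^3, c = 343 m/s
Formula: f = (c / (2*pi)) * sqrt(S / (V * L))
Compute V * L = 0.0048 * 0.159 = 0.0007632
Compute S / (V * L) = 0.0368 / 0.0007632 = 48.218
Compute sqrt(48.218) = 6.943918
Compute c / (2*pi) = 343 / 6.283185 = 54.590148
f = 54.590148 * 6.943918 = 379.07

379.07 Hz


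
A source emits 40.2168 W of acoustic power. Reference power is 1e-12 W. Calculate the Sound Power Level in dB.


Given values:
  W = 40.2168 W
  W_ref = 1e-12 W
Formula: SWL = 10 * log10(W / W_ref)
Compute ratio: W / W_ref = 40216800000000
Compute log10: log10(40216800000000) = 13.604408
Multiply: SWL = 10 * 13.604408 = 136.04

136.04 dB


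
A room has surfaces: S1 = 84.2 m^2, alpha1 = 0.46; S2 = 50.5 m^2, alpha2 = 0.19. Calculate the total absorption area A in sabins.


Given surfaces:
  Surface 1: 84.2 * 0.46 = 38.732
  Surface 2: 50.5 * 0.19 = 9.595
Formula: A = sum(Si * alpha_i)
A = 38.732 + 9.595
A = 48.33

48.33 sabins


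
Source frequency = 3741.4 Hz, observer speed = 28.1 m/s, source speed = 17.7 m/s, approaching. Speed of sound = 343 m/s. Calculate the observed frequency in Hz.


Given values:
  f_s = 3741.4 Hz, v_o = 28.1 m/s, v_s = 17.7 m/s
  Direction: approaching
Formula: f_o = f_s * (c + v_o) / (c - v_s)
Numerator: c + v_o = 343 + 28.1 = 371.1
Denominator: c - v_s = 343 - 17.7 = 325.3
f_o = 3741.4 * 371.1 / 325.3 = 4268.16

4268.16 Hz
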